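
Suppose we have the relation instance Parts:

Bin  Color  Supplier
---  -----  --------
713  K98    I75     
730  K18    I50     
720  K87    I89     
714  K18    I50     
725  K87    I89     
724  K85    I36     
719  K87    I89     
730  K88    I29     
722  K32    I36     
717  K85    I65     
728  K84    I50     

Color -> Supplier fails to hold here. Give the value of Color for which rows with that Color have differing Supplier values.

K85

Color=K98: 1 row → Supplier = I75 ✓
Color=K18: 2 rows → Supplier = I50, I50 ✓
Color=K87: 3 rows → Supplier = I89, I89, I89 ✓
Color=K85: 2 rows → Supplier takes values {I36, I65} — violation
Color=K88: 1 row → Supplier = I29 ✓
Color=K32: 1 row → Supplier = I36 ✓
Color=K84: 1 row → Supplier = I50 ✓
The only Color value with inconsistent Supplier is Color=K85.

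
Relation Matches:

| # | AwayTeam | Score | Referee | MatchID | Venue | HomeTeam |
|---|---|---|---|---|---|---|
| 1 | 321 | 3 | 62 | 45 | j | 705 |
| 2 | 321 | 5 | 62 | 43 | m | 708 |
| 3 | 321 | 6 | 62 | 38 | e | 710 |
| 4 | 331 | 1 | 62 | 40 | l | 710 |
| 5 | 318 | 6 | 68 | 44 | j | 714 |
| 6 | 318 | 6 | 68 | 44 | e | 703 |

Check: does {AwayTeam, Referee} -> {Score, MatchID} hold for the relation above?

(AwayTeam=321, Referee=62): rows 1, 2, 3 → {Score,MatchID} takes values {(3, 45), (5, 43), (6, 38)} — violation
(AwayTeam=331, Referee=62): row 4 → {Score,MatchID} = (1, 40) ✓
(AwayTeam=318, Referee=68): rows 5, 6 → {Score,MatchID} = (6, 44), (6, 44) ✓
Two rows agree on {AwayTeam, Referee} but differ on {Score, MatchID}, so {AwayTeam, Referee} -> {Score, MatchID} does not hold.

No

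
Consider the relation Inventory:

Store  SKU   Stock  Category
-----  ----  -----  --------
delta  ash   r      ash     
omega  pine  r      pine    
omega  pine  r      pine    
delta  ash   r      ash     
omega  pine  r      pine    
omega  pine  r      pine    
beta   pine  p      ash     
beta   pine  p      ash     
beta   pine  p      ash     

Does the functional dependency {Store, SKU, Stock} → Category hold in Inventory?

(Store=delta, SKU=ash, Stock=r): 2 rows → Category = ash, ash ✓
(Store=omega, SKU=pine, Stock=r): 4 rows → Category = pine, pine, pine, pine ✓
(Store=beta, SKU=pine, Stock=p): 3 rows → Category = ash, ash, ash ✓
Every {Store, SKU, Stock} value is associated with a single Category value, so {Store, SKU, Stock} → Category holds.

Yes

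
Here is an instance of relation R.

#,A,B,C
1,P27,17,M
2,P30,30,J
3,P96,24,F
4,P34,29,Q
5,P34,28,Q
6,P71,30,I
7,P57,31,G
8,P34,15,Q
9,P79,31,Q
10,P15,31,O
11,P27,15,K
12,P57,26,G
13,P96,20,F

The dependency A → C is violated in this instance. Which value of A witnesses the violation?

A=P27: rows 1, 11 → C takes values {M, K} — violation
A=P30: row 2 → C = J ✓
A=P96: rows 3, 13 → C = F, F ✓
A=P34: rows 4, 5, 8 → C = Q, Q, Q ✓
A=P71: row 6 → C = I ✓
A=P57: rows 7, 12 → C = G, G ✓
A=P79: row 9 → C = Q ✓
A=P15: row 10 → C = O ✓
The only A value with inconsistent C is A=P27.

P27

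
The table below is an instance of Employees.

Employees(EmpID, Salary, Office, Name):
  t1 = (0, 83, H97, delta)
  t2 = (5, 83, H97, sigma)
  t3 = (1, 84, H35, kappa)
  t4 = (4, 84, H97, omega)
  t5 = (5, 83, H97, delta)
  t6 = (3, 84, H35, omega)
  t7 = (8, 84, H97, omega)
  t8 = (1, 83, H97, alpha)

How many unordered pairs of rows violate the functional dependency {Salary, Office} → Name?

(Salary=83, Office=H97): violating pairs (1,2), (1,8), (2,5), (2,8), (5,8) — 5 pairs.
(Salary=84, Office=H35): violating pairs (3,6) — 1 pair.
(Salary=84, Office=H97): all 2 rows agree on Name — 0 pairs.

6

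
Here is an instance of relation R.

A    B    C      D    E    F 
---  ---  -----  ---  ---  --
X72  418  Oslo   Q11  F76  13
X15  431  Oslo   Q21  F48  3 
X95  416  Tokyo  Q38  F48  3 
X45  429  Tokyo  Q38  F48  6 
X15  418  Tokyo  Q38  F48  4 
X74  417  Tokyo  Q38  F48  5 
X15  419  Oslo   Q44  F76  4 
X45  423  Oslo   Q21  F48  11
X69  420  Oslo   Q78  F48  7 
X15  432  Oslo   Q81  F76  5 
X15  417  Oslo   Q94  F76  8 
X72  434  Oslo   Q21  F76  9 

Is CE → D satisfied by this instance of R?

No

(C=Oslo, E=F76): 5 rows → D takes values {Q11, Q44, Q81, Q94, Q21} — violation
(C=Oslo, E=F48): 3 rows → D takes values {Q21, Q78} — violation
(C=Tokyo, E=F48): 4 rows → D = Q38, Q38, Q38, Q38 ✓
Two rows agree on CE but differ on D, so CE → D does not hold.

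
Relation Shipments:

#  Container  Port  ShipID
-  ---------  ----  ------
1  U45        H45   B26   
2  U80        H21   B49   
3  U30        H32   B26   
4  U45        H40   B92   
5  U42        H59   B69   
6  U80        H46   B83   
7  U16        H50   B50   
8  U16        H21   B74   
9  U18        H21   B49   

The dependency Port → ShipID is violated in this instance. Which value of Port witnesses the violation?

Port=H45: row 1 → ShipID = B26 ✓
Port=H21: rows 2, 8, 9 → ShipID takes values {B49, B74} — violation
Port=H32: row 3 → ShipID = B26 ✓
Port=H40: row 4 → ShipID = B92 ✓
Port=H59: row 5 → ShipID = B69 ✓
Port=H46: row 6 → ShipID = B83 ✓
Port=H50: row 7 → ShipID = B50 ✓
The only Port value with inconsistent ShipID is Port=H21.

H21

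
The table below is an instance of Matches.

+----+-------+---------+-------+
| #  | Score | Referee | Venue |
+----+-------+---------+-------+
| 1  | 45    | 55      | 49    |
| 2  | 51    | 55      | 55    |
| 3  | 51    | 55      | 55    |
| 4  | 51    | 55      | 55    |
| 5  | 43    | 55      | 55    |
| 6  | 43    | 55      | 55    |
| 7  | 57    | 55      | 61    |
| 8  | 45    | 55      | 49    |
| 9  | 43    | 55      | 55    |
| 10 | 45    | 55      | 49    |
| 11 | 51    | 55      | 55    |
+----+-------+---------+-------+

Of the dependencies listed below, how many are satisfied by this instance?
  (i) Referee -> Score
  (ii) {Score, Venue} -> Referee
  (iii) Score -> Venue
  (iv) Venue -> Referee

(i) Referee -> Score: Referee=55: rows 1, 2, 3, 4, 5, 6, 7, 8, 9, 10, 11 → Score takes values {45, 51, 43, 57} — violation — fails.
(ii) {Score, Venue} -> Referee: every LHS value maps to a single RHS value — holds.
(iii) Score -> Venue: every LHS value maps to a single RHS value — holds.
(iv) Venue -> Referee: every LHS value maps to a single RHS value — holds.
3 of the 4 dependencies hold.

3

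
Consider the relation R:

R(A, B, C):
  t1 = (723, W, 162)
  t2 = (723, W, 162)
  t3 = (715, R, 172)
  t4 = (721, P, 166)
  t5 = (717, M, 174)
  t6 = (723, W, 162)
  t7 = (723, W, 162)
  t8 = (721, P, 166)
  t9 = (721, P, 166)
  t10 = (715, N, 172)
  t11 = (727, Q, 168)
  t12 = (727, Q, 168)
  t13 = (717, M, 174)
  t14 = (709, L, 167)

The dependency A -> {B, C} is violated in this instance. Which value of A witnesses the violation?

715

A=723: rows 1, 2, 6, 7 → {B,C} = (W, 162), (W, 162), (W, 162), (W, 162) ✓
A=715: rows 3, 10 → {B,C} takes values {(R, 172), (N, 172)} — violation
A=721: rows 4, 8, 9 → {B,C} = (P, 166), (P, 166), (P, 166) ✓
A=717: rows 5, 13 → {B,C} = (M, 174), (M, 174) ✓
A=727: rows 11, 12 → {B,C} = (Q, 168), (Q, 168) ✓
A=709: row 14 → {B,C} = (L, 167) ✓
The only A value with inconsistent RHS is A=715.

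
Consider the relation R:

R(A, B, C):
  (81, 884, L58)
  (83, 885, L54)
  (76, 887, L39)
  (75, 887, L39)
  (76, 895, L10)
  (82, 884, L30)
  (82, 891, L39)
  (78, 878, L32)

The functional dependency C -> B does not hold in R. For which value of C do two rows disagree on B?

C=L58: 1 row → B = 884 ✓
C=L54: 1 row → B = 885 ✓
C=L39: 3 rows → B takes values {887, 891} — violation
C=L10: 1 row → B = 895 ✓
C=L30: 1 row → B = 884 ✓
C=L32: 1 row → B = 878 ✓
The only C value with inconsistent B is C=L39.

L39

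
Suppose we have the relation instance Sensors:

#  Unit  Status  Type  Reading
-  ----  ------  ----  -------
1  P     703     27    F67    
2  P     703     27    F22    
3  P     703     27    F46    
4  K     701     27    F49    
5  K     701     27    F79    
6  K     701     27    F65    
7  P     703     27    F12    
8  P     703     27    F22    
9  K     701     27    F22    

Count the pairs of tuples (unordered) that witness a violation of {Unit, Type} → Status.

0

(Unit=P, Type=27): all 5 rows agree on Status — 0 pairs.
(Unit=K, Type=27): all 4 rows agree on Status — 0 pairs.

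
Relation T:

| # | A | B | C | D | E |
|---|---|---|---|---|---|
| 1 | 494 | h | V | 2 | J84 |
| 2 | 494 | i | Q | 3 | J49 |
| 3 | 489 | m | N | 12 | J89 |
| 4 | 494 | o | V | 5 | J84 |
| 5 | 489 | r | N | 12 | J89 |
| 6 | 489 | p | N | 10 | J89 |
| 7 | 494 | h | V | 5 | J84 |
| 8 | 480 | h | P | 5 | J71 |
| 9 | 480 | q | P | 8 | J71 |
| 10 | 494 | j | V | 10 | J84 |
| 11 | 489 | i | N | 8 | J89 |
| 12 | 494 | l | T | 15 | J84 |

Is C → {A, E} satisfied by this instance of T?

Yes

C=V: rows 1, 4, 7, 10 → {A,E} = (494, J84), (494, J84), (494, J84), (494, J84) ✓
C=Q: row 2 → {A,E} = (494, J49) ✓
C=N: rows 3, 5, 6, 11 → {A,E} = (489, J89), (489, J89), (489, J89), (489, J89) ✓
C=P: rows 8, 9 → {A,E} = (480, J71), (480, J71) ✓
C=T: row 12 → {A,E} = (494, J84) ✓
Every C value is associated with a single {A, E} value, so C → {A, E} holds.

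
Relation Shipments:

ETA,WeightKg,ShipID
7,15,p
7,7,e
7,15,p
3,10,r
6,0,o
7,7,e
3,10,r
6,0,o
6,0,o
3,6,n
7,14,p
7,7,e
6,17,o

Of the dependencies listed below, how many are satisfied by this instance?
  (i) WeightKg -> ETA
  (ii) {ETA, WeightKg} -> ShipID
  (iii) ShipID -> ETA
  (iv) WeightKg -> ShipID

(i) WeightKg -> ETA: every LHS value maps to a single RHS value — holds.
(ii) {ETA, WeightKg} -> ShipID: every LHS value maps to a single RHS value — holds.
(iii) ShipID -> ETA: every LHS value maps to a single RHS value — holds.
(iv) WeightKg -> ShipID: every LHS value maps to a single RHS value — holds.
4 of the 4 dependencies hold.

4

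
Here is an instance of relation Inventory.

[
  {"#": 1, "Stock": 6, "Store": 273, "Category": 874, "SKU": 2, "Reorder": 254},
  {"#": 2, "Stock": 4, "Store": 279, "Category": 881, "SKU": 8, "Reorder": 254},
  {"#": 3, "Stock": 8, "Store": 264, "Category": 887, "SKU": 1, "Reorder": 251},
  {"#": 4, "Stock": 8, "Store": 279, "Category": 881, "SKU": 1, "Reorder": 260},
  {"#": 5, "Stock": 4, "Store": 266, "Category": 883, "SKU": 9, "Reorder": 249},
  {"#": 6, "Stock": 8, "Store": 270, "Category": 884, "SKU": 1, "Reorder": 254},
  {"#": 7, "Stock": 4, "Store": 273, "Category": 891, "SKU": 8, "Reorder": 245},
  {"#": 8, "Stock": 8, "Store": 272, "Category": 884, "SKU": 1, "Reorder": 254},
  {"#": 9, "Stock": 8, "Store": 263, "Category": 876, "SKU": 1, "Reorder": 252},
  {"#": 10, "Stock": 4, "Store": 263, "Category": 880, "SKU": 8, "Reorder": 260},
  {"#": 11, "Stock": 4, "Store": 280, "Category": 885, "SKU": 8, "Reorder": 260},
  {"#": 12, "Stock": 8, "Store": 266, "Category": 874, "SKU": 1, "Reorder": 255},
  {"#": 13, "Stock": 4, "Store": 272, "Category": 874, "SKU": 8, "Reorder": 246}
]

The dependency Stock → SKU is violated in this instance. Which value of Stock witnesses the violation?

Stock=6: row 1 → SKU = 2 ✓
Stock=4: rows 2, 5, 7, 10, 11, 13 → SKU takes values {8, 9} — violation
Stock=8: rows 3, 4, 6, 8, 9, 12 → SKU = 1, 1, 1, 1, 1, 1 ✓
The only Stock value with inconsistent SKU is Stock=4.

4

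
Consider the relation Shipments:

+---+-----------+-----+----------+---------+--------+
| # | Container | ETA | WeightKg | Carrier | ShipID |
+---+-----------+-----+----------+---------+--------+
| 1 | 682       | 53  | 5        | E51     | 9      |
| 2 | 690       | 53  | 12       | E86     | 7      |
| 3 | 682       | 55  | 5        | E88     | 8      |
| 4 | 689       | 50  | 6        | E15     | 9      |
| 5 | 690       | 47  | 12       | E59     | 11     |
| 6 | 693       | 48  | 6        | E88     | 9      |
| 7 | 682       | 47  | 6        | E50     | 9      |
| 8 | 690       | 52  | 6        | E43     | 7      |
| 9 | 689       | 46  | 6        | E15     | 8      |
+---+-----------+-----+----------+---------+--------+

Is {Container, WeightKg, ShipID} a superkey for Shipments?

Yes

All 9 rows have distinct {Container, WeightKg, ShipID} values, so {Container, WeightKg, ShipID} → (all attributes) holds and {Container, WeightKg, ShipID} is a superkey.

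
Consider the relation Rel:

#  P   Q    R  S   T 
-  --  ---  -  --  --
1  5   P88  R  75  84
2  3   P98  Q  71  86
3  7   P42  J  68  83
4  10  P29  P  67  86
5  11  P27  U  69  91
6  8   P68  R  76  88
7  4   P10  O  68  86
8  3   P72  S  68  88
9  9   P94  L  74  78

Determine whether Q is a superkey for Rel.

All 9 rows have distinct Q values, so Q → (all attributes) holds and Q is a superkey.

Yes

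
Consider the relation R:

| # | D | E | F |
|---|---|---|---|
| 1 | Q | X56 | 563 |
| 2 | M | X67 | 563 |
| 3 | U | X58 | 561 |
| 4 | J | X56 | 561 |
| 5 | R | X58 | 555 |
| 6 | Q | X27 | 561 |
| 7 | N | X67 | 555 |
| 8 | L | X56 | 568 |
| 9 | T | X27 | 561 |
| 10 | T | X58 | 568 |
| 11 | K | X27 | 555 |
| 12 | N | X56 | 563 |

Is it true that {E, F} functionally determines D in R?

(E=X56, F=563): rows 1, 12 → D takes values {Q, N} — violation
(E=X67, F=563): row 2 → D = M ✓
(E=X58, F=561): row 3 → D = U ✓
(E=X56, F=561): row 4 → D = J ✓
(E=X58, F=555): row 5 → D = R ✓
(E=X27, F=561): rows 6, 9 → D takes values {Q, T} — violation
(E=X67, F=555): row 7 → D = N ✓
(E=X56, F=568): row 8 → D = L ✓
(E=X58, F=568): row 10 → D = T ✓
(E=X27, F=555): row 11 → D = K ✓
Two rows agree on {E, F} but differ on D, so {E, F} → D does not hold.

No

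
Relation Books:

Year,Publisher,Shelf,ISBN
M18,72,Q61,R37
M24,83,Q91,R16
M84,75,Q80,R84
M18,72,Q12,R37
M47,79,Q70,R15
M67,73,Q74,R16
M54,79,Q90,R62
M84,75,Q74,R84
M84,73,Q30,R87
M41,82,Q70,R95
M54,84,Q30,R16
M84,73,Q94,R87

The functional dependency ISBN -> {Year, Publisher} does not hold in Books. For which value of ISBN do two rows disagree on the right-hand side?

ISBN=R37: 2 rows → {Year,Publisher} = (M18, 72), (M18, 72) ✓
ISBN=R16: 3 rows → {Year,Publisher} takes values {(M24, 83), (M67, 73), (M54, 84)} — violation
ISBN=R84: 2 rows → {Year,Publisher} = (M84, 75), (M84, 75) ✓
ISBN=R15: 1 row → {Year,Publisher} = (M47, 79) ✓
ISBN=R62: 1 row → {Year,Publisher} = (M54, 79) ✓
ISBN=R87: 2 rows → {Year,Publisher} = (M84, 73), (M84, 73) ✓
ISBN=R95: 1 row → {Year,Publisher} = (M41, 82) ✓
The only ISBN value with inconsistent RHS is ISBN=R16.

R16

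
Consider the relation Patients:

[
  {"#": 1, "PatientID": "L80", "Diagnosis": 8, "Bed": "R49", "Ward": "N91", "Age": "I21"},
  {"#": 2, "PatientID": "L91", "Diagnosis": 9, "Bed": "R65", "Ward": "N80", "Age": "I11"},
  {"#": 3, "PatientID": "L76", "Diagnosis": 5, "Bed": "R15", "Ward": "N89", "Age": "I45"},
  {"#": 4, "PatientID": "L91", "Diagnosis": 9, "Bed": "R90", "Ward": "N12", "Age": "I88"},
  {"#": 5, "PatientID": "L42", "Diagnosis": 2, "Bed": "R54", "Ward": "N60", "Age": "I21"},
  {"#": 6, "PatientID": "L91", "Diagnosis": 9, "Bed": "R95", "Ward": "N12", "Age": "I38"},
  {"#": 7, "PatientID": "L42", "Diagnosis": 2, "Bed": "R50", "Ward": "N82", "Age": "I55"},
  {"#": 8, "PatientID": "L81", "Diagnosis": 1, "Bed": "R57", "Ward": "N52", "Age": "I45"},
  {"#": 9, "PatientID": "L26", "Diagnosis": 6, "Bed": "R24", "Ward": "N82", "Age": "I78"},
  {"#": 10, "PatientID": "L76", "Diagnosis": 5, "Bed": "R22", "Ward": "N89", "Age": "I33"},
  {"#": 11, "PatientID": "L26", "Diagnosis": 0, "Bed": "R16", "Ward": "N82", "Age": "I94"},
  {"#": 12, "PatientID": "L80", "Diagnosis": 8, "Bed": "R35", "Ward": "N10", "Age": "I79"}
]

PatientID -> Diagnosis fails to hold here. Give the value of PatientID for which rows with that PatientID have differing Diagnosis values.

L26

PatientID=L80: rows 1, 12 → Diagnosis = 8, 8 ✓
PatientID=L91: rows 2, 4, 6 → Diagnosis = 9, 9, 9 ✓
PatientID=L76: rows 3, 10 → Diagnosis = 5, 5 ✓
PatientID=L42: rows 5, 7 → Diagnosis = 2, 2 ✓
PatientID=L81: row 8 → Diagnosis = 1 ✓
PatientID=L26: rows 9, 11 → Diagnosis takes values {6, 0} — violation
The only PatientID value with inconsistent Diagnosis is PatientID=L26.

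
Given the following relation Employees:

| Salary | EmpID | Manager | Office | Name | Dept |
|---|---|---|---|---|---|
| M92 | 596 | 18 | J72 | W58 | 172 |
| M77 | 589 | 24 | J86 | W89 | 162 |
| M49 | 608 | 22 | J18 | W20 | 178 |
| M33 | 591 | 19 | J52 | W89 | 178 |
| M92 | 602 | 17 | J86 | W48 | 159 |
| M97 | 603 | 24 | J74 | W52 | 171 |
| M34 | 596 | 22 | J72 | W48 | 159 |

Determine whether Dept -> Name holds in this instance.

Dept=172: 1 row → Name = W58 ✓
Dept=162: 1 row → Name = W89 ✓
Dept=178: 2 rows → Name takes values {W20, W89} — violation
Dept=159: 2 rows → Name = W48, W48 ✓
Dept=171: 1 row → Name = W52 ✓
Two rows agree on Dept but differ on Name, so Dept -> Name does not hold.

No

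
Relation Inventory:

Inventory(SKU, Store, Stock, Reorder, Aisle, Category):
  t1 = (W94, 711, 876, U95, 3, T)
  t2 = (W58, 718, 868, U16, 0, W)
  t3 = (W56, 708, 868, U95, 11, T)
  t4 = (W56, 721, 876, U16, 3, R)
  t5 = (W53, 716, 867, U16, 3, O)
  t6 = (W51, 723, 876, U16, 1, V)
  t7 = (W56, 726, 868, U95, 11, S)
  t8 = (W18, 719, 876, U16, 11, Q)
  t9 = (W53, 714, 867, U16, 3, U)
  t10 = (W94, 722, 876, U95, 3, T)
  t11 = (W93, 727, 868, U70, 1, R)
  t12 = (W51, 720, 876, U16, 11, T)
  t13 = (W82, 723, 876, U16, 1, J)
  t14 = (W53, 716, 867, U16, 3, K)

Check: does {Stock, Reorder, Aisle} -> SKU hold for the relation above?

No

(Stock=876, Reorder=U95, Aisle=3): rows 1, 10 → SKU = W94, W94 ✓
(Stock=868, Reorder=U16, Aisle=0): row 2 → SKU = W58 ✓
(Stock=868, Reorder=U95, Aisle=11): rows 3, 7 → SKU = W56, W56 ✓
(Stock=876, Reorder=U16, Aisle=3): row 4 → SKU = W56 ✓
(Stock=867, Reorder=U16, Aisle=3): rows 5, 9, 14 → SKU = W53, W53, W53 ✓
(Stock=876, Reorder=U16, Aisle=1): rows 6, 13 → SKU takes values {W51, W82} — violation
(Stock=876, Reorder=U16, Aisle=11): rows 8, 12 → SKU takes values {W18, W51} — violation
(Stock=868, Reorder=U70, Aisle=1): row 11 → SKU = W93 ✓
Two rows agree on {Stock, Reorder, Aisle} but differ on SKU, so {Stock, Reorder, Aisle} -> SKU does not hold.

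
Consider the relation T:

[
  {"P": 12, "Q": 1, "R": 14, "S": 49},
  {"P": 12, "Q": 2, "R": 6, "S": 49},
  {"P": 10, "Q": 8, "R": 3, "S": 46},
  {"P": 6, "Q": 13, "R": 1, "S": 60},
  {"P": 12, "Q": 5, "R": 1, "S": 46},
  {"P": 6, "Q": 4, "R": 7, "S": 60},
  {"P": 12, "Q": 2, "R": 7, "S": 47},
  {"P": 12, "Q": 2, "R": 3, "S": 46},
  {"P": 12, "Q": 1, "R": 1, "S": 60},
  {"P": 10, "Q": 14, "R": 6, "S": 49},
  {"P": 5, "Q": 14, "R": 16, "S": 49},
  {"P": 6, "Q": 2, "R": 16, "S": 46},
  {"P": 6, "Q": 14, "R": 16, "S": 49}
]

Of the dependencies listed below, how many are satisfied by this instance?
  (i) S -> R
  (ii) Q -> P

(i) S -> R: S=49: 5 rows → R takes values {14, 6, 16} — violation; S=46: 4 rows → R takes values {3, 1, 16} — violation; S=60: 3 rows → R takes values {1, 7} — violation — fails.
(ii) Q -> P: Q=2: 4 rows → P takes values {12, 6} — violation; Q=14: 3 rows → P takes values {10, 5, 6} — violation — fails.
None of the 2 dependencies hold.

0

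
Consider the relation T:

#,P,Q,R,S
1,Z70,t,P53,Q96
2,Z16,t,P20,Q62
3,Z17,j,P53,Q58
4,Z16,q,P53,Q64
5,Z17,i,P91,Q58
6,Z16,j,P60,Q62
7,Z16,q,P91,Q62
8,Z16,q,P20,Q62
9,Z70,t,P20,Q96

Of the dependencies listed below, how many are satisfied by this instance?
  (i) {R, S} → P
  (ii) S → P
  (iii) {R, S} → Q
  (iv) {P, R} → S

3

(i) {R, S} → P: every LHS value maps to a single RHS value — holds.
(ii) S → P: every LHS value maps to a single RHS value — holds.
(iii) {R, S} → Q: (R=P20, S=Q62): rows 2, 8 → Q takes values {t, q} — violation — fails.
(iv) {P, R} → S: every LHS value maps to a single RHS value — holds.
3 of the 4 dependencies hold.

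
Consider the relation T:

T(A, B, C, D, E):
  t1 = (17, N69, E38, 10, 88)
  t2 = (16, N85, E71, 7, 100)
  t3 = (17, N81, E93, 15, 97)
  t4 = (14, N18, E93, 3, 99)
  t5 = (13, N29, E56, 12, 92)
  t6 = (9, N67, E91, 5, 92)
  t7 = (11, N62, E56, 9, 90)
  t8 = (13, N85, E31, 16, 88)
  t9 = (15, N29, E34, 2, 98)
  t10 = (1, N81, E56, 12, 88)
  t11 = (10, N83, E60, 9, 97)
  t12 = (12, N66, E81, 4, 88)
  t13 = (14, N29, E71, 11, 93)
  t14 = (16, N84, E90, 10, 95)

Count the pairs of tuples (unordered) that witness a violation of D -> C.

2

D=10: violating pairs (1,14) — 1 pair.
D=12: all 2 rows agree on C — 0 pairs.
D=9: violating pairs (7,11) — 1 pair.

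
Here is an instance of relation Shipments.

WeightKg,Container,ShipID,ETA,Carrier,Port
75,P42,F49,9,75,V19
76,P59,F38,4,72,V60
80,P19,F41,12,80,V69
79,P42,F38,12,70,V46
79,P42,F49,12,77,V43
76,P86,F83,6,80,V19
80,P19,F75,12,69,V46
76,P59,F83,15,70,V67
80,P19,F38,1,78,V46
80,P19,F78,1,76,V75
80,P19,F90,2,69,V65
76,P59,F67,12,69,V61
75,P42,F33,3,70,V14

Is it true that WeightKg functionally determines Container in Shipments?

No

WeightKg=75: 2 rows → Container = P42, P42 ✓
WeightKg=76: 4 rows → Container takes values {P59, P86} — violation
WeightKg=80: 5 rows → Container = P19, P19, P19, P19, P19 ✓
WeightKg=79: 2 rows → Container = P42, P42 ✓
Two rows agree on WeightKg but differ on Container, so WeightKg → Container does not hold.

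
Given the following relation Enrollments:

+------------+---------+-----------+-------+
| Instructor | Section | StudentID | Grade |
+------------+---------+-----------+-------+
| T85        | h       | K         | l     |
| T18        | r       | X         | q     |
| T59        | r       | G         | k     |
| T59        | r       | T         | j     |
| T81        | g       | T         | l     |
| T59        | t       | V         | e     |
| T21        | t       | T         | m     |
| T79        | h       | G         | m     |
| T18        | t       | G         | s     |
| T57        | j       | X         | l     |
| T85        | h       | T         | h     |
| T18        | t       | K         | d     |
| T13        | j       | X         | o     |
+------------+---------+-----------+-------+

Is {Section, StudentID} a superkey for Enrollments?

Two distinct rows share (Section=j, StudentID=X), so {Section, StudentID} does not determine every attribute — not a superkey.

No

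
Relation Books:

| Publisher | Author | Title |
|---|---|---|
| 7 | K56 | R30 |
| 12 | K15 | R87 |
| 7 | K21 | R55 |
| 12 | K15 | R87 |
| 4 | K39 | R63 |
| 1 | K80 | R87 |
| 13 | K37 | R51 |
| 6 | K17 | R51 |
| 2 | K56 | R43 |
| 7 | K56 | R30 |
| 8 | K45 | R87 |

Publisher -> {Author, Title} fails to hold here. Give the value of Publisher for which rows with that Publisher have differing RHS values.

Publisher=7: 3 rows → {Author,Title} takes values {(K56, R30), (K21, R55)} — violation
Publisher=12: 2 rows → {Author,Title} = (K15, R87), (K15, R87) ✓
Publisher=4: 1 row → {Author,Title} = (K39, R63) ✓
Publisher=1: 1 row → {Author,Title} = (K80, R87) ✓
Publisher=13: 1 row → {Author,Title} = (K37, R51) ✓
Publisher=6: 1 row → {Author,Title} = (K17, R51) ✓
Publisher=2: 1 row → {Author,Title} = (K56, R43) ✓
Publisher=8: 1 row → {Author,Title} = (K45, R87) ✓
The only Publisher value with inconsistent RHS is Publisher=7.

7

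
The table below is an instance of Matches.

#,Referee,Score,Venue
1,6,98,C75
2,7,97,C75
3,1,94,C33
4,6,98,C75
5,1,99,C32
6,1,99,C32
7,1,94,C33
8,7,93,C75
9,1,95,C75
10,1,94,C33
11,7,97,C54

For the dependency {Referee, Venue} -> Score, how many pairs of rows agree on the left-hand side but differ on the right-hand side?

1

(Referee=6, Venue=C75): all 2 rows agree on Score — 0 pairs.
(Referee=7, Venue=C75): violating pairs (2,8) — 1 pair.
(Referee=1, Venue=C33): all 3 rows agree on Score — 0 pairs.
(Referee=1, Venue=C32): all 2 rows agree on Score — 0 pairs.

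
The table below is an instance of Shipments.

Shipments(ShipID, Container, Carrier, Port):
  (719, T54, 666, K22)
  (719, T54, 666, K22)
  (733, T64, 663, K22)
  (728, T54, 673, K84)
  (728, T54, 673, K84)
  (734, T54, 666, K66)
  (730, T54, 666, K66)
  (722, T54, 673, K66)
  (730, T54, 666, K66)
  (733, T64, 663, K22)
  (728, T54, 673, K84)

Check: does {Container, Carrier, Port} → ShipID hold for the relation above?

(Container=T54, Carrier=666, Port=K22): 2 rows → ShipID = 719, 719 ✓
(Container=T64, Carrier=663, Port=K22): 2 rows → ShipID = 733, 733 ✓
(Container=T54, Carrier=673, Port=K84): 3 rows → ShipID = 728, 728, 728 ✓
(Container=T54, Carrier=666, Port=K66): 3 rows → ShipID takes values {734, 730} — violation
(Container=T54, Carrier=673, Port=K66): 1 row → ShipID = 722 ✓
Two rows agree on {Container, Carrier, Port} but differ on ShipID, so {Container, Carrier, Port} → ShipID does not hold.

No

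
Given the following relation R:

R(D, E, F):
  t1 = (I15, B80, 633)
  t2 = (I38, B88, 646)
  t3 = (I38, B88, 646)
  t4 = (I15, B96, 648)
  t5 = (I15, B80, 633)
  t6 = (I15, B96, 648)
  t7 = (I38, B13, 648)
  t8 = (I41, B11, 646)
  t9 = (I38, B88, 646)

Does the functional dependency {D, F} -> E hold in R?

(D=I15, F=633): rows 1, 5 → E = B80, B80 ✓
(D=I38, F=646): rows 2, 3, 9 → E = B88, B88, B88 ✓
(D=I15, F=648): rows 4, 6 → E = B96, B96 ✓
(D=I38, F=648): row 7 → E = B13 ✓
(D=I41, F=646): row 8 → E = B11 ✓
Every {D, F} value is associated with a single E value, so {D, F} -> E holds.

Yes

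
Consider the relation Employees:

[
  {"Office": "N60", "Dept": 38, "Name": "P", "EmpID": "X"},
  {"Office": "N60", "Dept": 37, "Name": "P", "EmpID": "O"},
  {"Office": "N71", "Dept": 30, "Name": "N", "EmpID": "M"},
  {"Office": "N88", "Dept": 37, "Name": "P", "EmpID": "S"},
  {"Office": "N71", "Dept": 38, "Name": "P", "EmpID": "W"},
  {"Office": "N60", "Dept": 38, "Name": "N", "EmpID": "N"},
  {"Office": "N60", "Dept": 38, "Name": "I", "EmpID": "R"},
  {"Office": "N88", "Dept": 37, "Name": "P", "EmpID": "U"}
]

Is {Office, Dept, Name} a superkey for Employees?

No

Two distinct rows share (Office=N88, Dept=37, Name=P), so {Office, Dept, Name} does not determine every attribute — not a superkey.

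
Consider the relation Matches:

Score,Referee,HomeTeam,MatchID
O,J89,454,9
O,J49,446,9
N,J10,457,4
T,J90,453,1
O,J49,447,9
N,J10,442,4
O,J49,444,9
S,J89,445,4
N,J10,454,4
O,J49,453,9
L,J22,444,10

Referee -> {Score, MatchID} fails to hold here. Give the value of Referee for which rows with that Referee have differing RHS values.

J89

Referee=J89: 2 rows → {Score,MatchID} takes values {(O, 9), (S, 4)} — violation
Referee=J49: 4 rows → {Score,MatchID} = (O, 9), (O, 9), (O, 9), (O, 9) ✓
Referee=J10: 3 rows → {Score,MatchID} = (N, 4), (N, 4), (N, 4) ✓
Referee=J90: 1 row → {Score,MatchID} = (T, 1) ✓
Referee=J22: 1 row → {Score,MatchID} = (L, 10) ✓
The only Referee value with inconsistent RHS is Referee=J89.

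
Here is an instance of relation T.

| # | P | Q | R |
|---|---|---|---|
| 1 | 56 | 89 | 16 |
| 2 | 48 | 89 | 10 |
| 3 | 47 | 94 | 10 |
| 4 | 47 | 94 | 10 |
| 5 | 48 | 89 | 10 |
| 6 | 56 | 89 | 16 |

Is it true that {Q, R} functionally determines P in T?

(Q=89, R=16): rows 1, 6 → P = 56, 56 ✓
(Q=89, R=10): rows 2, 5 → P = 48, 48 ✓
(Q=94, R=10): rows 3, 4 → P = 47, 47 ✓
Every {Q, R} value is associated with a single P value, so {Q, R} -> P holds.

Yes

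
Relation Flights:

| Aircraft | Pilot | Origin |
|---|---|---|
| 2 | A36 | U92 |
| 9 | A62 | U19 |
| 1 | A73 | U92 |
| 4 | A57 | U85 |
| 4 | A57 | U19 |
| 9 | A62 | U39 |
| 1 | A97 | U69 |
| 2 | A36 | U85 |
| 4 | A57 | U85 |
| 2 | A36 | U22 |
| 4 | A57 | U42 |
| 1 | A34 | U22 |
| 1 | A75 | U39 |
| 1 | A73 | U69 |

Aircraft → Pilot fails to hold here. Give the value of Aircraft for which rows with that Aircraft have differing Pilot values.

Aircraft=2: 3 rows → Pilot = A36, A36, A36 ✓
Aircraft=9: 2 rows → Pilot = A62, A62 ✓
Aircraft=1: 5 rows → Pilot takes values {A73, A97, A34, A75} — violation
Aircraft=4: 4 rows → Pilot = A57, A57, A57, A57 ✓
The only Aircraft value with inconsistent Pilot is Aircraft=1.

1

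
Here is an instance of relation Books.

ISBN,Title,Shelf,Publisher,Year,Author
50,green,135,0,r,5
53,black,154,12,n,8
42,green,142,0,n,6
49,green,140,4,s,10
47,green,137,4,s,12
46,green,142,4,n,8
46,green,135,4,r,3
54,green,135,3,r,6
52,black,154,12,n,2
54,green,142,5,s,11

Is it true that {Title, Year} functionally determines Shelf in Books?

No

(Title=green, Year=r): 3 rows → Shelf = 135, 135, 135 ✓
(Title=black, Year=n): 2 rows → Shelf = 154, 154 ✓
(Title=green, Year=n): 2 rows → Shelf = 142, 142 ✓
(Title=green, Year=s): 3 rows → Shelf takes values {140, 137, 142} — violation
Two rows agree on {Title, Year} but differ on Shelf, so {Title, Year} → Shelf does not hold.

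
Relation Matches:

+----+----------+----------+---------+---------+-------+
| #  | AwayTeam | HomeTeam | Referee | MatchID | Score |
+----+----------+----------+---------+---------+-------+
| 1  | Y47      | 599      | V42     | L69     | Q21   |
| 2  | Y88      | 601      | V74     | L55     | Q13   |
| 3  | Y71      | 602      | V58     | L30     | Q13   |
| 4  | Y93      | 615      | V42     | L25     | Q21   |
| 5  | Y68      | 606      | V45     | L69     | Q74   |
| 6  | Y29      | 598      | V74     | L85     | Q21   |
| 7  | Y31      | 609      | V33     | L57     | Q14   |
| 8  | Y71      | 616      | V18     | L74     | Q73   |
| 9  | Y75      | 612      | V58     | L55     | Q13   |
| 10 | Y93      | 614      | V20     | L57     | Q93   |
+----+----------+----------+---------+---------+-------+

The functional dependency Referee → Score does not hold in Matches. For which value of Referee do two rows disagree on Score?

V74

Referee=V42: rows 1, 4 → Score = Q21, Q21 ✓
Referee=V74: rows 2, 6 → Score takes values {Q13, Q21} — violation
Referee=V58: rows 3, 9 → Score = Q13, Q13 ✓
Referee=V45: row 5 → Score = Q74 ✓
Referee=V33: row 7 → Score = Q14 ✓
Referee=V18: row 8 → Score = Q73 ✓
Referee=V20: row 10 → Score = Q93 ✓
The only Referee value with inconsistent Score is Referee=V74.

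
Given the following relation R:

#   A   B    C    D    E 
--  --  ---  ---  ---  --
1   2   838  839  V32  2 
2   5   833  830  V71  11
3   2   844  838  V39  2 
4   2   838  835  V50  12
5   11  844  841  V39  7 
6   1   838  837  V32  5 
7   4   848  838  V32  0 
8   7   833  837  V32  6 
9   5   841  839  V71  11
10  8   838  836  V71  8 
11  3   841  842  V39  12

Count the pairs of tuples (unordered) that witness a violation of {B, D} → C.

(B=838, D=V32): violating pairs (1,6) — 1 pair.
(B=844, D=V39): violating pairs (3,5) — 1 pair.

2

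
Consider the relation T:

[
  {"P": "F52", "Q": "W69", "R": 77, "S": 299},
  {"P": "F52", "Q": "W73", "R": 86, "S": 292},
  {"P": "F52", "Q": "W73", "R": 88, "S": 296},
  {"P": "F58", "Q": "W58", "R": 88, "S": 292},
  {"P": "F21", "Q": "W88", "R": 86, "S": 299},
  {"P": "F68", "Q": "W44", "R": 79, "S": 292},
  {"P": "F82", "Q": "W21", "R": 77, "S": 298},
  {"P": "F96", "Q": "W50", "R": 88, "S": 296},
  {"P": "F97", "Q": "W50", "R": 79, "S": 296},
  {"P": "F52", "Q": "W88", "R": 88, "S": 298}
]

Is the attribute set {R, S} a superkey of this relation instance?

No

Two distinct rows share (R=88, S=296), so {R, S} does not determine every attribute — not a superkey.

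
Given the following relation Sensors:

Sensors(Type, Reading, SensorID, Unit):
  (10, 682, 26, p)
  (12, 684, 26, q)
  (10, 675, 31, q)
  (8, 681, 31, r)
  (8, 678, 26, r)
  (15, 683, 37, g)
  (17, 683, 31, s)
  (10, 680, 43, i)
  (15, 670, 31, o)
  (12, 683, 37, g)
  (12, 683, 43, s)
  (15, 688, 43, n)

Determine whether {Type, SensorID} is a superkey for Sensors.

All 12 rows have distinct {Type, SensorID} values, so {Type, SensorID} → (all attributes) holds and {Type, SensorID} is a superkey.

Yes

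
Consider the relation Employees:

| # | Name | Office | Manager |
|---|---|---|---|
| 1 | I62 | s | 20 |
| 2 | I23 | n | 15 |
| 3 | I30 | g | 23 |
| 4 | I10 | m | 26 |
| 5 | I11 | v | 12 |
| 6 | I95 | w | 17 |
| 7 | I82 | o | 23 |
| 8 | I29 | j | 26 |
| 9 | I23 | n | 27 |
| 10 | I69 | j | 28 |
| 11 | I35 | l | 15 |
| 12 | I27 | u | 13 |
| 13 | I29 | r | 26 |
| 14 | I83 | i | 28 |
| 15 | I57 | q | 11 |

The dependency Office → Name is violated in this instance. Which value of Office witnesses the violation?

j

Office=s: row 1 → Name = I62 ✓
Office=n: rows 2, 9 → Name = I23, I23 ✓
Office=g: row 3 → Name = I30 ✓
Office=m: row 4 → Name = I10 ✓
Office=v: row 5 → Name = I11 ✓
Office=w: row 6 → Name = I95 ✓
Office=o: row 7 → Name = I82 ✓
Office=j: rows 8, 10 → Name takes values {I29, I69} — violation
Office=l: row 11 → Name = I35 ✓
Office=u: row 12 → Name = I27 ✓
Office=r: row 13 → Name = I29 ✓
Office=i: row 14 → Name = I83 ✓
Office=q: row 15 → Name = I57 ✓
The only Office value with inconsistent Name is Office=j.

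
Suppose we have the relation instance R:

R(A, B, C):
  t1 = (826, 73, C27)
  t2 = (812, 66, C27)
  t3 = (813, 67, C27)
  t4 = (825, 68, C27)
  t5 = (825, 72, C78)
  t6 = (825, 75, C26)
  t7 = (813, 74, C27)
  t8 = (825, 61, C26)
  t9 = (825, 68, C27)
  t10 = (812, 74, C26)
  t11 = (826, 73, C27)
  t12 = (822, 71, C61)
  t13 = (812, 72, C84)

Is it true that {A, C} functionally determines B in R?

No

(A=826, C=C27): rows 1, 11 → B = 73, 73 ✓
(A=812, C=C27): row 2 → B = 66 ✓
(A=813, C=C27): rows 3, 7 → B takes values {67, 74} — violation
(A=825, C=C27): rows 4, 9 → B = 68, 68 ✓
(A=825, C=C78): row 5 → B = 72 ✓
(A=825, C=C26): rows 6, 8 → B takes values {75, 61} — violation
(A=812, C=C26): row 10 → B = 74 ✓
(A=822, C=C61): row 12 → B = 71 ✓
(A=812, C=C84): row 13 → B = 72 ✓
Two rows agree on {A, C} but differ on B, so {A, C} -> B does not hold.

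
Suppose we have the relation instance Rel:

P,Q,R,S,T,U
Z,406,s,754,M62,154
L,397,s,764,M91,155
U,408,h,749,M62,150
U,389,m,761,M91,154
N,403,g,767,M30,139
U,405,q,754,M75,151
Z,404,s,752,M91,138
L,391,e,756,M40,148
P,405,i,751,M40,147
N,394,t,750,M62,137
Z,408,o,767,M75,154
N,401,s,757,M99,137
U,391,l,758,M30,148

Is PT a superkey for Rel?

Yes

All 13 rows have distinct PT values, so PT → (all attributes) holds and PT is a superkey.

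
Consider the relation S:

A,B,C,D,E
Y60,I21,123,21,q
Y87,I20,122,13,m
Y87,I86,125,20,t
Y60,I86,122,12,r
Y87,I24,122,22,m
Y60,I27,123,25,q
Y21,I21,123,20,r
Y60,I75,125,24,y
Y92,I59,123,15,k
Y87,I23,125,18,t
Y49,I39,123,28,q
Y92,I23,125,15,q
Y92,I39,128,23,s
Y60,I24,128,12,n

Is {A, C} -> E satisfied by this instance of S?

(A=Y60, C=123): 2 rows → E = q, q ✓
(A=Y87, C=122): 2 rows → E = m, m ✓
(A=Y87, C=125): 2 rows → E = t, t ✓
(A=Y60, C=122): 1 row → E = r ✓
(A=Y21, C=123): 1 row → E = r ✓
(A=Y60, C=125): 1 row → E = y ✓
(A=Y92, C=123): 1 row → E = k ✓
(A=Y49, C=123): 1 row → E = q ✓
(A=Y92, C=125): 1 row → E = q ✓
(A=Y92, C=128): 1 row → E = s ✓
(A=Y60, C=128): 1 row → E = n ✓
Every {A, C} value is associated with a single E value, so {A, C} -> E holds.

Yes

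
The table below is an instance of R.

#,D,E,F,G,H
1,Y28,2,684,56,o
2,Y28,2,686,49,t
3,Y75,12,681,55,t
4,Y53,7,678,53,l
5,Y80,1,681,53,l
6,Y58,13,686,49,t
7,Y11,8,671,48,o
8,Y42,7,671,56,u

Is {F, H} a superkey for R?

Rows 2 and 6 have the same {F, H} value (F=686, H=t) but are distinct tuples, so {F, H} does not determine every attribute — not a superkey.

No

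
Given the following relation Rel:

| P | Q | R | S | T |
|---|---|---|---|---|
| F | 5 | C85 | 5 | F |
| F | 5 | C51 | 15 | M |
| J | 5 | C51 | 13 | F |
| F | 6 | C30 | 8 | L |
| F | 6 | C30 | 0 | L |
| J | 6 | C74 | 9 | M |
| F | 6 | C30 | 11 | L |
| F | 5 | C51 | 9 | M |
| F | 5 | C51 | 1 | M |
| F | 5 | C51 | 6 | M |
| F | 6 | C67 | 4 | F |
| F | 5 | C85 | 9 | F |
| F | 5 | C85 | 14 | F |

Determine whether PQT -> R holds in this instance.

(P=F, Q=5, T=F): 3 rows → R = C85, C85, C85 ✓
(P=F, Q=5, T=M): 4 rows → R = C51, C51, C51, C51 ✓
(P=J, Q=5, T=F): 1 row → R = C51 ✓
(P=F, Q=6, T=L): 3 rows → R = C30, C30, C30 ✓
(P=J, Q=6, T=M): 1 row → R = C74 ✓
(P=F, Q=6, T=F): 1 row → R = C67 ✓
Every PQT value is associated with a single R value, so PQT -> R holds.

Yes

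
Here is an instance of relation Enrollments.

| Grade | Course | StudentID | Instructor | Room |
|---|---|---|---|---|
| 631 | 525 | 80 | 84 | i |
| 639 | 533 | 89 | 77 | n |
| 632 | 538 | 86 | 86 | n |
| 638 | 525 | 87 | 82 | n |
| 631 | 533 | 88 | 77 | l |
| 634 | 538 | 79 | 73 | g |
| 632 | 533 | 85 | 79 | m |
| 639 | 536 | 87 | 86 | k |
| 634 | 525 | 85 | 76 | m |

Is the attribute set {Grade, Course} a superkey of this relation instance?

All 9 rows have distinct {Grade, Course} values, so {Grade, Course} → (all attributes) holds and {Grade, Course} is a superkey.

Yes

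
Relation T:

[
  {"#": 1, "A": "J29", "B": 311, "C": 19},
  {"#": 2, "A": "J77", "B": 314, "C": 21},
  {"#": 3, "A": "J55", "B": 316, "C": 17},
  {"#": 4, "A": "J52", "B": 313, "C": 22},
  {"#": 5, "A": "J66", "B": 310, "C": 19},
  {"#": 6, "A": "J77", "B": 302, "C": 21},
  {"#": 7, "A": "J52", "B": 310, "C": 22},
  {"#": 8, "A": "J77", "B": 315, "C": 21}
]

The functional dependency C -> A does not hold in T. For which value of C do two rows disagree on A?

19

C=19: rows 1, 5 → A takes values {J29, J66} — violation
C=21: rows 2, 6, 8 → A = J77, J77, J77 ✓
C=17: row 3 → A = J55 ✓
C=22: rows 4, 7 → A = J52, J52 ✓
The only C value with inconsistent A is C=19.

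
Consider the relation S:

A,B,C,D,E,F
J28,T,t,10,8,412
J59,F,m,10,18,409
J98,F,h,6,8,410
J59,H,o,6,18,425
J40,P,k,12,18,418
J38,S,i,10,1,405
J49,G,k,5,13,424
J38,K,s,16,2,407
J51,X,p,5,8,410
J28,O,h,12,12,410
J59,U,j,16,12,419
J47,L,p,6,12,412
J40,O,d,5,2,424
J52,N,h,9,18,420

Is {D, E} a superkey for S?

All 14 rows have distinct {D, E} values, so {D, E} → (all attributes) holds and {D, E} is a superkey.

Yes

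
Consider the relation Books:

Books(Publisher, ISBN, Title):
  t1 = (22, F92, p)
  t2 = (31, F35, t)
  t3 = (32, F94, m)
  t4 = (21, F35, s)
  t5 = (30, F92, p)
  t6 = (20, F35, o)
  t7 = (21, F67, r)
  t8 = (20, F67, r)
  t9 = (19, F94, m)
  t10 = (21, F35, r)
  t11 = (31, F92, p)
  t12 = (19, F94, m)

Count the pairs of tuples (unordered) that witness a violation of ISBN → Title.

ISBN=F92: all 3 rows agree on Title — 0 pairs.
ISBN=F35: violating pairs (2,4), (2,6), (2,10), (4,6), (4,10), (6,10) — 6 pairs.
ISBN=F94: all 3 rows agree on Title — 0 pairs.
ISBN=F67: all 2 rows agree on Title — 0 pairs.

6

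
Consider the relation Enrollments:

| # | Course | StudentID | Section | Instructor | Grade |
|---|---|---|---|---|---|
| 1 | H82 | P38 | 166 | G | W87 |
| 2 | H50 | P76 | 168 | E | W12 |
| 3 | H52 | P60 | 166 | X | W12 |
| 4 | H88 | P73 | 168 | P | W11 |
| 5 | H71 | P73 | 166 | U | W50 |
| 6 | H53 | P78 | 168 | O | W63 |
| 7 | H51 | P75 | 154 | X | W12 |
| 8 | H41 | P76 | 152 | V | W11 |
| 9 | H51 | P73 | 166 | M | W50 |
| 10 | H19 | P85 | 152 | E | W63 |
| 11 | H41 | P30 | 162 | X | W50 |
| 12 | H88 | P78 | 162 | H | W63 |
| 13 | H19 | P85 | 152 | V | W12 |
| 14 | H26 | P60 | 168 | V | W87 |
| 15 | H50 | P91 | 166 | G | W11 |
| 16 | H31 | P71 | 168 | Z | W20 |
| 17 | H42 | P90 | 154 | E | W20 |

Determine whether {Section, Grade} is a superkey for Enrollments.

No

Rows 5 and 9 have the same {Section, Grade} value (Section=166, Grade=W50) but are distinct tuples, so {Section, Grade} does not determine every attribute — not a superkey.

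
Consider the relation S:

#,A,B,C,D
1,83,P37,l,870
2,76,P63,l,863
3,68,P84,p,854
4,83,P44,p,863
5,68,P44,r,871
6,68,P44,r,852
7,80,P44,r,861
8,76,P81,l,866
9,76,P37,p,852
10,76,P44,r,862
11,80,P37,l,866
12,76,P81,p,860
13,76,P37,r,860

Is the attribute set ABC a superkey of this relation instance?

Rows 5 and 6 have the same ABC value (A=68, B=P44, C=r) but are distinct tuples, so ABC does not determine every attribute — not a superkey.

No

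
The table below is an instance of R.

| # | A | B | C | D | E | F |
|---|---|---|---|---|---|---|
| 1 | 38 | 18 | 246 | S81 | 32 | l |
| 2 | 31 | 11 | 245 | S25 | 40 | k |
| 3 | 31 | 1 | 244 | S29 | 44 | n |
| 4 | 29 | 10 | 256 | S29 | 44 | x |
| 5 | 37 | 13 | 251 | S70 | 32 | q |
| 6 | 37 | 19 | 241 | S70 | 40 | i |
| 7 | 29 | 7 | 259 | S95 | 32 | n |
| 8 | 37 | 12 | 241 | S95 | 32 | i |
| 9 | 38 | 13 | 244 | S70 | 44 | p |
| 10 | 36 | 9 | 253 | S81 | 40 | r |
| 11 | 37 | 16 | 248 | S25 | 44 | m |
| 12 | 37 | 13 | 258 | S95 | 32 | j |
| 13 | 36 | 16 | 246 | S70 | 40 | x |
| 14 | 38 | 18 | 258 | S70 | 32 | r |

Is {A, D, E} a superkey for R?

Rows 8 and 12 have the same {A, D, E} value (A=37, D=S95, E=32) but are distinct tuples, so {A, D, E} does not determine every attribute — not a superkey.

No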